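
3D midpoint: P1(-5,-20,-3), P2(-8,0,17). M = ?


Mx = (-5- 8)/2 = -6.5000
My = (-20+0)/2 = -10.0000
Mz = (-3+17)/2 = 7.0000

M = (-6.5000, -10.0000, 7.0000)


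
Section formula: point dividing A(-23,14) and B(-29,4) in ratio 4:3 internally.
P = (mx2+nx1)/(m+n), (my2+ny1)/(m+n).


Px = (4*(-29) + 3*(-23))/7 = -185/7 = -26.4286
Py = (4*4 + 3*14)/7 = 58/7 = 8.2857

P = (-26.4286, 8.2857)


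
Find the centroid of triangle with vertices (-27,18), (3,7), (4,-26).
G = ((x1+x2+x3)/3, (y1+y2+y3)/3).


Gx = (-27+3+4)/3 = -20/3 = -6.6667
Gy = (18+7- 26)/3 = -1/3 = -0.3333

G = (-6.6667, -0.3333)


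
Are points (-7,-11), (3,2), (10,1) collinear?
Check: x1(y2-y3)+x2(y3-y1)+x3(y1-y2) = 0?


-7*(2-1) + 3*(1+ 11) + 10*(-11-2)
= -7 + 36 - 130 = -101

No, not collinear (determinant = -101)


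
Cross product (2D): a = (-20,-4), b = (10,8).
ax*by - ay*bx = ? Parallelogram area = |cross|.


cross = -20*8 + 4*10 = -160 + 40 = -120
Parallelogram area = |-120| = 120

cross = -120, parallelogram area = 120


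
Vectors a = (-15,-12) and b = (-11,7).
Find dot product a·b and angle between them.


a·b = -15*(-11) - 12*7 = 165 - 84 = 81
|a| = sqrt(225+144) = 19.2094
|b| = sqrt(121+49) = 13.0384
cos(theta) = 81/(sqrt(369)*sqrt(170)) = 81/sqrt(62730) = 0.323405
theta = arccos(81/sqrt(62730)) = 71.1310 degrees

a·b = 81, theta = 71.1310 deg


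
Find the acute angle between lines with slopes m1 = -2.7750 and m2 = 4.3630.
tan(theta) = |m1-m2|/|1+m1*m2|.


m1-m2 = -7.138
1+m1*m2 = -11.107325
tan(theta) = |-7.138/(-11.107325)| = 0.642639
theta = arctan(|-7.138/(-11.107325)|) = 32.7264 degrees (acute angle)

32.7264 degrees


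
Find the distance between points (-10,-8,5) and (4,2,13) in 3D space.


dx=14, dy=10, dz=8
d = sqrt(196+100+64) = sqrt(360) = 18.9737

18.9737


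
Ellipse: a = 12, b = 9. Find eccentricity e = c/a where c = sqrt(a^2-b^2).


c = sqrt(144-81) = sqrt(63) = 7.9373
e = c/a = sqrt(63)/12 = 0.6614

e = 0.6614


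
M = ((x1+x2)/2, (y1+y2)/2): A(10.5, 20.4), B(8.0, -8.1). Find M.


Mx = (10.5 + 8.0)/2 = 18.5/2 = 9.2500
My = (20.4 - 8.1)/2 = 12.3/2 = 6.1500

(9.2500, 6.1500)


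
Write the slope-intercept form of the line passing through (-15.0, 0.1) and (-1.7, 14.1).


m = (14.0)/(13.3) = 1.0526
b = y1 - m*x1 = 0.1 - (14.0*(-15.0))/(13.3) = 0.1 + 15.7895 = 15.8895

y = 1.0526x + 15.8895


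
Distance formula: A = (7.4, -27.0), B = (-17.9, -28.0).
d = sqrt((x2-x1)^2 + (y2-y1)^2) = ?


dx = -17.9 - 7.4 = -25.3
dy = -28.0 + 27.0 = -1.0
d = sqrt(640.09 + 1.0) = sqrt(641.09) = 25.3198

25.3198


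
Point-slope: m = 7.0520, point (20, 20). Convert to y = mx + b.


y - 20 = 7.0520(x - 20)
y = 7.0520x + 20 - 7.0520*20
y = 7.0520x - 121.0400

y = 7.0520x - 121.0400


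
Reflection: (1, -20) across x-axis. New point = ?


Reflection rule for x-axis: (x, -y)
(1, -20) -> (1, 20)

(1, 20)


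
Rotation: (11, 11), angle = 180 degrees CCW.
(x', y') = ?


cos(180) = -1, sin(180) = 0
x' = 11*(-1) - 11*0 = -11
y' = 11*0 + 11*(-1) = -11

(-11, -11)


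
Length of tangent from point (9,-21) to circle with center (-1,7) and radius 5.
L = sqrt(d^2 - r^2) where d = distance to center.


d = sqrt((9+ 1)^2 + (-21-7)^2) = sqrt(100+784) = 29.7321
L = sqrt(884.0000 - 25) = sqrt(859.0000) = 29.3087

29.3087


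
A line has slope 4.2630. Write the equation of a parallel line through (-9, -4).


Parallel lines have equal slopes.
m2 = 4.2630
b2 = -4 - 4.2630*(-9) = 34.3670

y = 4.2630x + 34.3670


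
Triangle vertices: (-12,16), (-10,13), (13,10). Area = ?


-12*(13-10) = -36
-10*(10-16) = 60
13*(16-13) = 39
sum = 63
Area = |63|/2 = 31.5000

31.5000 sq units


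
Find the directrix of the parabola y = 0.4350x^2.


a = 0.4350
1/(4a) = 0.5747
directrix: y = -0.5747 = -0.5747

y = -0.5747


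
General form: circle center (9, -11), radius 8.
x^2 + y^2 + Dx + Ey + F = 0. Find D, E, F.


(x-9)^2 + (y+ 11)^2 = 8^2
D = -2h = -18, E = -2k = 22
F = h^2+k^2-r^2 = 81+121-64 = 138

D = -18, E = 22, F = 138


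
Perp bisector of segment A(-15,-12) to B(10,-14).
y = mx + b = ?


Midpoint = (-2.5, -13)
Slope of AB = dy/dx = -2/25 = -0.0800
Perp slope = -dx/dy = 25/2 = 12.5000
b = My - (perp slope)*Mx = -13 + (25*(-2.5))/(-2) = -13 + 31.2500 = 18.2500

y = 12.5000x + 18.2500


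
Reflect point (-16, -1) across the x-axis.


Reflection rule for x-axis: (x, -y)
(-16, -1) -> (-16, 1)

(-16, 1)


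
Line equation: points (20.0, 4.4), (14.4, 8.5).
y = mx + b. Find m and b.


m = (4.1)/(-5.6) = -0.7321
b = y1 - m*x1 = 4.4 - (4.1*20.0)/(-5.6) = 4.4 + 14.6429 = 19.0429

y = -0.7321x + 19.0429


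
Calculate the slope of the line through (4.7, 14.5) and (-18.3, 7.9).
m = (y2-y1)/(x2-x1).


dy = 7.9 - 14.5 = -6.6
dx = -18.3 - 4.7 = -23.0
m = -6.6/(-23.0) = 0.2870

m = 0.2870


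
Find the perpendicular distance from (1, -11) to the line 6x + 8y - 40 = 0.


|6*1 + 8*(-11) - 40| = |-122| = 122
sqrt(36 + 64) = sqrt(100) = 10.0000
d = 122/sqrt(100) = 12.2000

12.2000


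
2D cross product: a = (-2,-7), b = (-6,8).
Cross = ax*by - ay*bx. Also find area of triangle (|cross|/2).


cross = -2*8 + 7*(-6) = -16 - 42 = -58
Triangle area = |-58|/2 = 58/2 = 29.0000

cross = -58, triangle area = 29.0000


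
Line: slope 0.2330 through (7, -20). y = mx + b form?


y + 20 = 0.2330(x - 7)
y = 0.2330x - 20 - 0.2330*7
y = 0.2330x - 21.6310

y = 0.2330x - 21.6310


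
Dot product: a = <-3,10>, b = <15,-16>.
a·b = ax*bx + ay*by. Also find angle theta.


a·b = -3*15 + 10*(-16) = -45 - 160 = -205
|a| = sqrt(9+100) = 10.4403
|b| = sqrt(225+256) = 21.9317
cos(theta) = -205/(sqrt(109)*sqrt(481)) = -205/sqrt(52429) = -0.895299
theta = arccos(-205/sqrt(52429)) = 153.5469 degrees

a·b = -205, theta = 153.5469 deg


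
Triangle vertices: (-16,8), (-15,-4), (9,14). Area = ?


-16*(-4-14) = 288
-15*(14-8) = -90
9*(8+ 4) = 108
sum = 306
Area = |306|/2 = 153.0000

153.0000 sq units


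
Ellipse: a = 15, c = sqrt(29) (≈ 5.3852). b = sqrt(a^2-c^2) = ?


b^2 = 15^2 - (sqrt(29))^2 = 225 - 29 = 196
b = sqrt(196) = 14

b = 14


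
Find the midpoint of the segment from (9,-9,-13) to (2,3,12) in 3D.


Mx = (9+2)/2 = 5.5000
My = (-9+3)/2 = -3.0000
Mz = (-13+12)/2 = -0.5000

M = (5.5000, -3.0000, -0.5000)


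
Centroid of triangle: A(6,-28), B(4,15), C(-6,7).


Gx = (6+4- 6)/3 = 4/3 = 1.3333
Gy = (-28+15+7)/3 = -6/3 = -2.0000

G = (1.3333, -2.0000)


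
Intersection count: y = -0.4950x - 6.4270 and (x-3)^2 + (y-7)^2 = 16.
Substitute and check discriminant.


Substitute y = -0.4950x - 6.4270: (x-3)^2 + (-0.4950x- 6.4270-7)^2 = 16
Expand to Ax^2 + Bx + C = 0, where b-k = -13.427
A = 1+m^2 = 1.245025
B = 2(m(b-k) - h) = 2(-0.4950*(-13.427) - 3) = 7.29273
C = h^2 + (b-k)^2 - r^2 = 9 + 180.284329 - 16 = 173.284329
disc = B^2-4AC = 53.1839 - 862.9733 = -809.7894
disc < 0

0 intersection points


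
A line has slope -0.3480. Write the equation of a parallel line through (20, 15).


Parallel lines have equal slopes.
m2 = -0.3480
b2 = 15 + 0.3480*20 = 21.9600

y = -0.3480x + 21.9600


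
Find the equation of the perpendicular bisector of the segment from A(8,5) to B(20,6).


Midpoint = (14, 5.5)
Slope of AB = dy/dx = 1/12 = 0.0833
Perp slope = -dx/dy = -12/1 = -12.0000
b = My - (perp slope)*Mx = 5.5 + (12*14)/1 = 5.5 + 168.0000 = 173.5000

y = -12.0000x + 173.5000


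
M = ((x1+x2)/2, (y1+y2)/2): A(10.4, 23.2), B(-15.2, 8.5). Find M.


Mx = (10.4 - 15.2)/2 = -4.8/2 = -2.4000
My = (23.2 + 8.5)/2 = 31.7/2 = 15.8500

(-2.4000, 15.8500)


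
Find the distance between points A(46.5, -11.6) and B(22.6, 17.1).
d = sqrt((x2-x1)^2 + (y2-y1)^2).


dx = 22.6 - 46.5 = -23.9
dy = 17.1 + 11.6 = 28.7
d = sqrt(571.21 + 823.69) = sqrt(1394.9) = 37.3484

37.3484


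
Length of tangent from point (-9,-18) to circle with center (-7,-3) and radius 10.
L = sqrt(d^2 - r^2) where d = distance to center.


d = sqrt((-9+ 7)^2 + (-18+ 3)^2) = sqrt(4+225) = 15.1327
L = sqrt(229.0000 - 100) = sqrt(129.0000) = 11.3578

11.3578


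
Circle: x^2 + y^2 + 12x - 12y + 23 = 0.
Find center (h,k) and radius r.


h = -D/2 = -12/2 = -6
k = -E/2 = 12/2 = 6
r^2 = h^2 + k^2 - F = 36 + 36 - 23 = 49
r = 7

Center (-6, 6), radius = 7


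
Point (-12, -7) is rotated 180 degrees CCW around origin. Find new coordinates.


cos(180) = -1, sin(180) = 0
x' = -12*(-1) + 7*0 = 12
y' = -12*0 - 7*(-1) = 7

(12, 7)


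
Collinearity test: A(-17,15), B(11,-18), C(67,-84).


-17*(-18+ 84) + 11*(-84-15) + 67*(15+ 18)
= -1122 - 1089 + 2211 = 0

Yes, collinear (determinant = 0)


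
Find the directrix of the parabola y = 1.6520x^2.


a = 1.6520
1/(4a) = 0.1513
directrix: y = -0.1513 = -0.1513

y = -0.1513


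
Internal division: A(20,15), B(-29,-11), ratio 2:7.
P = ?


Px = (2*(-29) + 7*20)/9 = 82/9 = 9.1111
Py = (2*(-11) + 7*15)/9 = 83/9 = 9.2222

P = (9.1111, 9.2222)


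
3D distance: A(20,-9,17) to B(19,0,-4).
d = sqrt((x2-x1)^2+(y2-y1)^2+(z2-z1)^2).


dx=-1, dy=9, dz=-21
d = sqrt(1+81+441) = sqrt(523) = 22.8692

22.8692


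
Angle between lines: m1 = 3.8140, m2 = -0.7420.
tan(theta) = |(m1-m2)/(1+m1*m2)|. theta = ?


m1-m2 = 4.556
1+m1*m2 = -1.829988
tan(theta) = |4.556/(-1.829988)| = 2.489634
theta = arctan(|4.556/(-1.829988)|) = 68.1164 degrees (acute angle)

68.1164 degrees


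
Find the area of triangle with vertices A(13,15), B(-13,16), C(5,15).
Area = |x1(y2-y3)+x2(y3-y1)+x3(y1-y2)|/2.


13*(16-15) = 13
-13*(15-15) = 0
5*(15-16) = -5
sum = 8
Area = |8|/2 = 4.0000

4.0000 sq units


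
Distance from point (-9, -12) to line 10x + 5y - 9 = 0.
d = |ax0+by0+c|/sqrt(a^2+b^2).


|10*(-9) + 5*(-12) - 9| = |-159| = 159
sqrt(100 + 25) = sqrt(125) = 11.1803
d = 159/sqrt(125) = 14.2214

14.2214


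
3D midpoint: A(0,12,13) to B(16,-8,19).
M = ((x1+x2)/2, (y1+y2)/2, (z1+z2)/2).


Mx = (0+16)/2 = 8.0000
My = (12- 8)/2 = 2.0000
Mz = (13+19)/2 = 16.0000

M = (8.0000, 2.0000, 16.0000)


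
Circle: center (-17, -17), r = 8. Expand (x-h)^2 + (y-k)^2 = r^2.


(x+ 17)^2 + (y+ 17)^2 = 8^2
D = -2h = 34, E = -2k = 34
F = h^2+k^2-r^2 = 289+289-64 = 514

x^2 + y^2 + 34x + 34y + 514 = 0


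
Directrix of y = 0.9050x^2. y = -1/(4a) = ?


a = 0.9050
1/(4a) = 0.2762
directrix: y = -0.2762 = -0.2762

y = -0.2762


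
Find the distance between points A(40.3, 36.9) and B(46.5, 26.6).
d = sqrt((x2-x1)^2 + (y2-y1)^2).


dx = 46.5 - 40.3 = 6.2
dy = 26.6 - 36.9 = -10.3
d = sqrt(38.44 + 106.09) = sqrt(144.53) = 12.0221

12.0221


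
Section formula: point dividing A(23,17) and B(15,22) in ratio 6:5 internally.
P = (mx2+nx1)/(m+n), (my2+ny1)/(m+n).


Px = (6*15 + 5*23)/11 = 205/11 = 18.6364
Py = (6*22 + 5*17)/11 = 217/11 = 19.7273

P = (18.6364, 19.7273)


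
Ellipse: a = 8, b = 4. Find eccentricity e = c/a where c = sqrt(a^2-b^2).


c = sqrt(64-16) = sqrt(48) = 6.9282
e = c/a = sqrt(48)/8 = 0.8660

e = 0.8660


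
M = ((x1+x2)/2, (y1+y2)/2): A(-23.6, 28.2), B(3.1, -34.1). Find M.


Mx = (-23.6 + 3.1)/2 = -20.5/2 = -10.2500
My = (28.2 - 34.1)/2 = -5.9/2 = -2.9500

(-10.2500, -2.9500)


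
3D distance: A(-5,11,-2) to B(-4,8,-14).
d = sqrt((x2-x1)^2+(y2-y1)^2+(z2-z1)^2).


dx=1, dy=-3, dz=-12
d = sqrt(1+9+144) = sqrt(154) = 12.4097

12.4097


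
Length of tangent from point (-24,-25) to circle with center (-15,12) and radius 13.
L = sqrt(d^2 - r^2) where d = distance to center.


d = sqrt((-24+ 15)^2 + (-25-12)^2) = sqrt(81+1369) = 38.0789
L = sqrt(1450.0000 - 169) = sqrt(1281.0000) = 35.7911

35.7911


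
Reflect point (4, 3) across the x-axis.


Reflection rule for x-axis: (x, -y)
(4, 3) -> (4, -3)

(4, -3)


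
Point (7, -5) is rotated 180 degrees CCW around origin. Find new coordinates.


cos(180) = -1, sin(180) = 0
x' = 7*(-1) + 5*0 = -7
y' = 7*0 - 5*(-1) = 5

(-7, 5)


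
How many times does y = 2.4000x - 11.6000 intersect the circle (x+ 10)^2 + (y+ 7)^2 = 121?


Substitute y = 2.4000x - 11.6000: (x+ 10)^2 + (2.4000x- 11.6000+ 7)^2 = 121
Expand to Ax^2 + Bx + C = 0, where b-k = -4.6
A = 1+m^2 = 6.76
B = 2(m(b-k) - h) = 2(2.4000*(-4.6) + 10) = -2.08
C = h^2 + (b-k)^2 - r^2 = 100 + 21.16 - 121 = 0.16
disc = B^2-4AC = 4.3264 - 4.3264 = 0
disc = 0

1 intersection point (tangent)


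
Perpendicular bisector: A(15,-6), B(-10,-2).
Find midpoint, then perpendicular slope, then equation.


Midpoint = (2.5, -4)
Slope of AB = dy/dx = 4/(-25) = -0.1600
Perp slope = -dx/dy = 25/4 = 6.2500
b = My - (perp slope)*Mx = -4 + (-25*2.5)/4 = -4 - 15.6250 = -19.6250

y = 6.2500x - 19.6250


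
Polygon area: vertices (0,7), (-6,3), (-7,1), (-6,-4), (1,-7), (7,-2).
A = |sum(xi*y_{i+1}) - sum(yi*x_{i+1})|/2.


sum(xi*y_{i+1}) = 0*3 - 6*1 - 7*(-4) - 6*(-7) + 1*(-2) + 7*7 = 111
sum(yi*x_{i+1}) = 7*(-6) + 3*(-7) + 1*(-6) - 4*1 - 7*7 - 2*0 = -122
Area = |111 + 122|/2 = 233/2 = 116.5000

116.5000 sq units


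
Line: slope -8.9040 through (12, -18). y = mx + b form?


y + 18 = -8.9040(x - 12)
y = -8.9040x - 18 + 8.9040*12
y = -8.9040x + 88.8480

y = -8.9040x + 88.8480


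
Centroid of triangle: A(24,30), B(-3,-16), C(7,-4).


Gx = (24- 3+7)/3 = 28/3 = 9.3333
Gy = (30- 16- 4)/3 = 10/3 = 3.3333

G = (9.3333, 3.3333)


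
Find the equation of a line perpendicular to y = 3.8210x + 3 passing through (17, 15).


Perpendicular slope = -1/m1 = -1/3.8210 = -0.2617
b2 = y0 - m2*x0 = 15 + 17/3.8210 = 15 + 4.4491 = 19.4491

y = -0.2617x + 19.4491


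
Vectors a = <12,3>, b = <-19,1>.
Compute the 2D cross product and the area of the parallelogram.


cross = 12*1 - 3*(-19) = 12 + 57 = 69
Parallelogram area = |69| = 69

cross = 69, parallelogram area = 69


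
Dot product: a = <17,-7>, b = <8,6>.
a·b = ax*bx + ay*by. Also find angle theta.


a·b = 17*8 - 7*6 = 136 - 42 = 94
|a| = sqrt(289+49) = 18.3848
|b| = sqrt(64+36) = 10.0000
cos(theta) = 94/(sqrt(338)*sqrt(100)) = 94/sqrt(33800) = 0.511293
theta = arccos(94/sqrt(33800)) = 59.2500 degrees

a·b = 94, theta = 59.2500 deg


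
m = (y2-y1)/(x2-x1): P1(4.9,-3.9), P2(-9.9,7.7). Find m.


dy = 7.7 + 3.9 = 11.6
dx = -9.9 - 4.9 = -14.8
m = 11.6/(-14.8) = -0.7838

m = -0.7838


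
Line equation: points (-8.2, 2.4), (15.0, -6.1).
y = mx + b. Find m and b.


m = (-8.5)/(23.2) = -0.3664
b = y1 - m*x1 = 2.4 - (-8.5*(-8.2))/(23.2) = 2.4 - 3.0043 = -0.6043

y = -0.3664x - 0.6043


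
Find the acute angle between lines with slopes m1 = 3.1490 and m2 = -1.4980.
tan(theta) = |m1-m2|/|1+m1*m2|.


m1-m2 = 4.647
1+m1*m2 = -3.717202
tan(theta) = |4.647/(-3.717202)| = 1.250134
theta = arctan(|4.647/(-3.717202)|) = 51.3432 degrees (acute angle)

51.3432 degrees


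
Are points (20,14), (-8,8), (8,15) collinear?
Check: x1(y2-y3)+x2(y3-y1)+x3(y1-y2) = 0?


20*(8-15) - 8*(15-14) + 8*(14-8)
= -140 - 8 + 48 = -100

No, not collinear (determinant = -100)


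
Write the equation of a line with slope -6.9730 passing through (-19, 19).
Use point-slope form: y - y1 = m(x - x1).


y - 19 = -6.9730(x + 19)
y = -6.9730x + 19 + 6.9730*(-19)
y = -6.9730x - 113.4870

y = -6.9730x - 113.4870


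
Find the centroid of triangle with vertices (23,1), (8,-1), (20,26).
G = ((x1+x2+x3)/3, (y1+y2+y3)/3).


Gx = (23+8+20)/3 = 51/3 = 17.0000
Gy = (1- 1+26)/3 = 26/3 = 8.6667

G = (17.0000, 8.6667)


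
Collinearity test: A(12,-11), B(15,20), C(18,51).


12*(20-51) + 15*(51+ 11) + 18*(-11-20)
= -372 + 930 - 558 = 0

Yes, collinear (determinant = 0)


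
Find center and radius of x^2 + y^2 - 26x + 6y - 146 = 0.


h = -D/2 = 26/2 = 13
k = -E/2 = -6/2 = -3
r^2 = h^2 + k^2 - F = 169 + 9 + 146 = 324
r = 18

Center (13, -3), radius = 18


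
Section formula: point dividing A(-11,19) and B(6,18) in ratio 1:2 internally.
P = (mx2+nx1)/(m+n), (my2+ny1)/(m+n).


Px = (1*6 + 2*(-11))/3 = -16/3 = -5.3333
Py = (1*18 + 2*19)/3 = 56/3 = 18.6667

P = (-5.3333, 18.6667)


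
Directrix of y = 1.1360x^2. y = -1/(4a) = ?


a = 1.1360
1/(4a) = 0.2201
directrix: y = -0.2201 = -0.2201

y = -0.2201


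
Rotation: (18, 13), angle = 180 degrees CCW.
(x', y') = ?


cos(180) = -1, sin(180) = 0
x' = 18*(-1) - 13*0 = -18
y' = 18*0 + 13*(-1) = -13

(-18, -13)


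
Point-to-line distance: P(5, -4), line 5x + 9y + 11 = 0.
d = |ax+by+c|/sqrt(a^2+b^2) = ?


|5*5 + 9*(-4) + 11| = |0| = 0
sqrt(25 + 81) = sqrt(106) = 10.2956
d = 0/sqrt(106) = 0

0


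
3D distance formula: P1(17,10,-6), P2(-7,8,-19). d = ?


dx=-24, dy=-2, dz=-13
d = sqrt(576+4+169) = sqrt(749) = 27.3679

27.3679


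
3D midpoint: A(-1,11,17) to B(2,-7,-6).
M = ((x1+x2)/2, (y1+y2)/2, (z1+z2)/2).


Mx = (-1+2)/2 = 0.5000
My = (11- 7)/2 = 2.0000
Mz = (17- 6)/2 = 5.5000

M = (0.5000, 2.0000, 5.5000)


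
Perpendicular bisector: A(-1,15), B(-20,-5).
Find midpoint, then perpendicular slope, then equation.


Midpoint = (-10.5, 5)
Slope of AB = dy/dx = -20/(-19) = 1.0526
Perp slope = -dx/dy = -19/20 = -0.9500
b = My - (perp slope)*Mx = 5 + (-19*(-10.5))/(-20) = 5 - 9.9750 = -4.9750

y = -0.9500x - 4.9750


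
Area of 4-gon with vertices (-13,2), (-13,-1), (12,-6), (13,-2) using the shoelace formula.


sum(xi*y_{i+1}) = -13*(-1) - 13*(-6) + 12*(-2) + 13*2 = 93
sum(yi*x_{i+1}) = 2*(-13) - 1*12 - 6*13 - 2*(-13) = -90
Area = |93 + 90|/2 = 183/2 = 91.5000

91.5000 sq units


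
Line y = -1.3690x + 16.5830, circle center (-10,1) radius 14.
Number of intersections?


Substitute y = -1.3690x + 16.5830: (x+ 10)^2 + (-1.3690x+16.5830-1)^2 = 196
Expand to Ax^2 + Bx + C = 0, where b-k = 15.583
A = 1+m^2 = 2.874161
B = 2(m(b-k) - h) = 2(-1.3690*15.583 + 10) = -22.666254
C = h^2 + (b-k)^2 - r^2 = 100 + 242.829889 - 196 = 146.829889
disc = B^2-4AC = 513.7591 - 1688.0510 = -1174.2919
disc < 0

0 intersection points


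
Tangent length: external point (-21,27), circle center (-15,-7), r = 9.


d = sqrt((-21+ 15)^2 + (27+ 7)^2) = sqrt(36+1156) = 34.5254
L = sqrt(1192.0000 - 81) = sqrt(1111.0000) = 33.3317

33.3317


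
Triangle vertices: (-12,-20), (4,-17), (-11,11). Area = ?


-12*(-17-11) = 336
4*(11+ 20) = 124
-11*(-20+ 17) = 33
sum = 493
Area = |493|/2 = 246.5000

246.5000 sq units


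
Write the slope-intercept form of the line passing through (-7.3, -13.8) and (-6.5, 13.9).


m = (27.7)/(0.8) = 34.6250
b = y1 - m*x1 = -13.8 - (27.7*(-7.3))/(0.8) = -13.8 + 252.7625 = 238.9625

y = 34.6250x + 238.9625


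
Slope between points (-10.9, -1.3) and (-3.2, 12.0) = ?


dy = 12.0 + 1.3 = 13.3
dx = -3.2 + 10.9 = 7.7
m = 13.3/7.7 = 1.7273

m = 1.7273


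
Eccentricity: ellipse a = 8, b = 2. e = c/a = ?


c = sqrt(64-4) = sqrt(60) = 7.7460
e = c/a = sqrt(60)/8 = 0.9682

e = 0.9682


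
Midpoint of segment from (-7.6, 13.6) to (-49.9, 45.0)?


Mx = (-7.6 - 49.9)/2 = -57.5/2 = -28.7500
My = (13.6 + 45.0)/2 = 58.6/2 = 29.3000

(-28.7500, 29.3000)


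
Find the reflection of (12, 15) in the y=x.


Reflection rule for y=x: (y, x)
(12, 15) -> (15, 12)

(15, 12)


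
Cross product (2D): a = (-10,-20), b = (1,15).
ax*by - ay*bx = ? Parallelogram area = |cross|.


cross = -10*15 + 20*1 = -150 + 20 = -130
Parallelogram area = |-130| = 130

cross = -130, parallelogram area = 130


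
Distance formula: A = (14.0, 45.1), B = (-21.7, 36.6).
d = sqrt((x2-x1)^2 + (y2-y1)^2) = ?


dx = -21.7 - 14.0 = -35.7
dy = 36.6 - 45.1 = -8.5
d = sqrt(1274.49 + 72.25) = sqrt(1346.74) = 36.6980

36.6980


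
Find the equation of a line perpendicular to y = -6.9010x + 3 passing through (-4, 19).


Perpendicular slope = -1/m1 = -1/(-6.9010) = 0.1449
b2 = y0 - m2*x0 = 19 - 4/(-6.9010) = 19 + 0.5796 = 19.5796

y = 0.1449x + 19.5796


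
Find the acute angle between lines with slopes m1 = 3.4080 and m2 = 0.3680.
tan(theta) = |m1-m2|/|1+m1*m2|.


m1-m2 = 3.04
1+m1*m2 = 2.254144
tan(theta) = |3.04/2.254144| = 1.348627
theta = arctan(|3.04/2.254144|) = 53.4433 degrees (acute angle)

53.4433 degrees


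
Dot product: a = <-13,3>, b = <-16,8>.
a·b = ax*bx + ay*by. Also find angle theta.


a·b = -13*(-16) + 3*8 = 208 + 24 = 232
|a| = sqrt(169+9) = 13.3417
|b| = sqrt(256+64) = 17.8885
cos(theta) = 232/(sqrt(178)*sqrt(320)) = 232/sqrt(56960) = 0.972082
theta = arccos(232/sqrt(56960)) = 13.5704 degrees

a·b = 232, theta = 13.5704 deg


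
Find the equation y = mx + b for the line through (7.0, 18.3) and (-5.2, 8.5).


m = (-9.8)/(-12.2) = 0.8033
b = y1 - m*x1 = 18.3 - (-9.8*7.0)/(-12.2) = 18.3 - 5.6230 = 12.6770

y = 0.8033x + 12.6770


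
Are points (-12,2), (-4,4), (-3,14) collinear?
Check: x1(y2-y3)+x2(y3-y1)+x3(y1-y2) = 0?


-12*(4-14) - 4*(14-2) - 3*(2-4)
= 120 - 48 + 6 = 78

No, not collinear (determinant = 78)


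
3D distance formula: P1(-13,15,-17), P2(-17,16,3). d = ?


dx=-4, dy=1, dz=20
d = sqrt(16+1+400) = sqrt(417) = 20.4206

20.4206


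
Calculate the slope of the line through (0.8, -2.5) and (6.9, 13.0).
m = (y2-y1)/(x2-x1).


dy = 13.0 + 2.5 = 15.5
dx = 6.9 - 0.8 = 6.1
m = 15.5/6.1 = 2.5410

m = 2.5410


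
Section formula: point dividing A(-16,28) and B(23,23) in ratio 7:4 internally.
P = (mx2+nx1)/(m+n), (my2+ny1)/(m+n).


Px = (7*23 + 4*(-16))/11 = 97/11 = 8.8182
Py = (7*23 + 4*28)/11 = 273/11 = 24.8182

P = (8.8182, 24.8182)


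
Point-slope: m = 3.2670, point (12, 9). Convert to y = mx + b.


y - 9 = 3.2670(x - 12)
y = 3.2670x + 9 - 3.2670*12
y = 3.2670x - 30.2040

y = 3.2670x - 30.2040


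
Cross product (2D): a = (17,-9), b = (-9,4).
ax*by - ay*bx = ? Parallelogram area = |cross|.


cross = 17*4 + 9*(-9) = 68 - 81 = -13
Parallelogram area = |-13| = 13

cross = -13, parallelogram area = 13


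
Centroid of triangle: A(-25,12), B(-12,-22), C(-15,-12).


Gx = (-25- 12- 15)/3 = -52/3 = -17.3333
Gy = (12- 22- 12)/3 = -22/3 = -7.3333

G = (-17.3333, -7.3333)


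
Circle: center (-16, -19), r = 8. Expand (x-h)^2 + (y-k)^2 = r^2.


(x+ 16)^2 + (y+ 19)^2 = 8^2
D = -2h = 32, E = -2k = 38
F = h^2+k^2-r^2 = 256+361-64 = 553

x^2 + y^2 + 32x + 38y + 553 = 0


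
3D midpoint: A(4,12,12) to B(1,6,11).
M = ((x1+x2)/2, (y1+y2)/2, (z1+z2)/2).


Mx = (4+1)/2 = 2.5000
My = (12+6)/2 = 9.0000
Mz = (12+11)/2 = 11.5000

M = (2.5000, 9.0000, 11.5000)


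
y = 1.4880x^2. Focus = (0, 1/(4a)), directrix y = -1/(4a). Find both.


a = 1.4880
1/(4a) = 0.1680
Focus = (0, 0.1680)
Directrix: y = -0.1680

Focus = (0, 0.1680), Directrix: y = -0.1680


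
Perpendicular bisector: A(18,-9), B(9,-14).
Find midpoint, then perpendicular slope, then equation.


Midpoint = (13.5, -11.5)
Slope of AB = dy/dx = -5/(-9) = 0.5556
Perp slope = -dx/dy = -9/5 = -1.8000
b = My - (perp slope)*Mx = -11.5 + (-9*13.5)/(-5) = -11.5 + 24.3000 = 12.8000

y = -1.8000x + 12.8000


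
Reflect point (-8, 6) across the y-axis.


Reflection rule for y-axis: (-x, y)
(-8, 6) -> (8, 6)

(8, 6)


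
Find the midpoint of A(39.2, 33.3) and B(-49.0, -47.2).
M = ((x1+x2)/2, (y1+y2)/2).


Mx = (39.2 - 49.0)/2 = -9.8/2 = -4.9000
My = (33.3 - 47.2)/2 = -13.9/2 = -6.9500

(-4.9000, -6.9500)


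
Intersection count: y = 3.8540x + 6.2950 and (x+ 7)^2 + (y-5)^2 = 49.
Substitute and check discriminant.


Substitute y = 3.8540x + 6.2950: (x+ 7)^2 + (3.8540x+6.2950-5)^2 = 49
Expand to Ax^2 + Bx + C = 0, where b-k = 1.295
A = 1+m^2 = 15.853316
B = 2(m(b-k) - h) = 2(3.8540*1.295 + 7) = 23.98186
C = h^2 + (b-k)^2 - r^2 = 49 + 1.677025 - 49 = 1.677025
disc = B^2-4AC = 575.1296 - 106.3456 = 468.7840
disc > 0

2 intersection points


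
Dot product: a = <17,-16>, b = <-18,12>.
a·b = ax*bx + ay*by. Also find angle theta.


a·b = 17*(-18) - 16*12 = -306 - 192 = -498
|a| = sqrt(289+256) = 23.3452
|b| = sqrt(324+144) = 21.6333
cos(theta) = -498/(sqrt(545)*sqrt(468)) = -498/sqrt(255060) = -0.986071
theta = arccos(-498/sqrt(255060)) = 170.4258 degrees

a·b = -498, theta = 170.4258 deg


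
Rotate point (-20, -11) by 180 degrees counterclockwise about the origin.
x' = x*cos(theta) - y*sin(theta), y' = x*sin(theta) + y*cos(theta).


cos(180) = -1, sin(180) = 0
x' = -20*(-1) + 11*0 = 20
y' = -20*0 - 11*(-1) = 11

(20, 11)


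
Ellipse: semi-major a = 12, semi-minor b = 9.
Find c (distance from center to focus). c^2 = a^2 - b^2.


c^2 = 12^2 - 9^2 = 144 - 81 = 63
c = sqrt(63) = 7.9373

c = 7.9373


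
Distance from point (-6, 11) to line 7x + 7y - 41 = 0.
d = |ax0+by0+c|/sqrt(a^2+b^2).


|7*(-6) + 7*11 - 41| = |-6| = 6
sqrt(49 + 49) = sqrt(98) = 9.8995
d = 6/sqrt(98) = 0.6061

0.6061


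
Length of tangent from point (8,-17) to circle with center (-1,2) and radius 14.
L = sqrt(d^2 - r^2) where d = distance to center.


d = sqrt((8+ 1)^2 + (-17-2)^2) = sqrt(81+361) = 21.0238
L = sqrt(442.0000 - 196) = sqrt(246.0000) = 15.6844

15.6844


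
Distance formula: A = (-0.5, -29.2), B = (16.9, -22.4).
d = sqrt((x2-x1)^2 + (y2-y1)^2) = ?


dx = 16.9 + 0.5 = 17.4
dy = -22.4 + 29.2 = 6.8
d = sqrt(302.76 + 46.24) = sqrt(349) = 18.6815

18.6815


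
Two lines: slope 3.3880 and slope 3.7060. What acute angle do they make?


m1-m2 = -0.318
1+m1*m2 = 13.555928
tan(theta) = |-0.318/13.555928| = 0.023458
theta = arctan(|-0.318/13.555928|) = 1.3438 degrees (acute angle)

1.3438 degrees


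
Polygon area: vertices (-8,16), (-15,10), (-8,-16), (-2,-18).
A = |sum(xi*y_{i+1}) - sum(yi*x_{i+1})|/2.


sum(xi*y_{i+1}) = -8*10 - 15*(-16) - 8*(-18) - 2*16 = 272
sum(yi*x_{i+1}) = 16*(-15) + 10*(-8) - 16*(-2) - 18*(-8) = -144
Area = |272 + 144|/2 = 416/2 = 208.0000

208.0000 sq units


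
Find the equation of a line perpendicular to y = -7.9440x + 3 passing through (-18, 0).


Perpendicular slope = -1/m1 = -1/(-7.9440) = 0.1259
b2 = y0 - m2*x0 = 0 - 18/(-7.9440) = 0 + 2.2659 = 2.2659

y = 0.1259x + 2.2659


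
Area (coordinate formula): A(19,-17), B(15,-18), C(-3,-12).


19*(-18+ 12) = -114
15*(-12+ 17) = 75
-3*(-17+ 18) = -3
sum = -42
Area = |-42|/2 = 21.0000

21.0000 sq units


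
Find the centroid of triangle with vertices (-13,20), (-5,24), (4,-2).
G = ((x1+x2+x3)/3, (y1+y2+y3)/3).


Gx = (-13- 5+4)/3 = -14/3 = -4.6667
Gy = (20+24- 2)/3 = 42/3 = 14.0000

G = (-4.6667, 14.0000)


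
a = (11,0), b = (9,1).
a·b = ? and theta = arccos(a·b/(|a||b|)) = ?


a·b = 11*9 + 0*1 = 99 + 0 = 99
|a| = sqrt(121+0) = 11.0000
|b| = sqrt(81+1) = 9.0554
cos(theta) = 99/(sqrt(121)*sqrt(82)) = 99/sqrt(9922) = 0.993884
theta = arccos(99/sqrt(9922)) = 6.3402 degrees

a·b = 99, theta = 6.3402 deg


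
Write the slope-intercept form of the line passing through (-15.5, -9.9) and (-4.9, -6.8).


m = (3.1)/(10.6) = 0.2925
b = y1 - m*x1 = -9.9 - (3.1*(-15.5))/(10.6) = -9.9 + 4.5330 = -5.3670

y = 0.2925x - 5.3670


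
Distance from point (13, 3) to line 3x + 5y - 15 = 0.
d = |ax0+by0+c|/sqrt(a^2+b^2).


|3*13 + 5*3 - 15| = |39| = 39
sqrt(9 + 25) = sqrt(34) = 5.8310
d = 39/sqrt(34) = 6.6884

6.6884


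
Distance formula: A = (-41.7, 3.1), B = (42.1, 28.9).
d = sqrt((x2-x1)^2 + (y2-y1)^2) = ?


dx = 42.1 + 41.7 = 83.8
dy = 28.9 - 3.1 = 25.8
d = sqrt(7022.44 + 665.64) = sqrt(7688.08) = 87.6817

87.6817


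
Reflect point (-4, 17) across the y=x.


Reflection rule for y=x: (y, x)
(-4, 17) -> (17, -4)

(17, -4)


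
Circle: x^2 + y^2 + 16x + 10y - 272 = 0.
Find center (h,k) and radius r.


h = -D/2 = -16/2 = -8
k = -E/2 = -10/2 = -5
r^2 = h^2 + k^2 - F = 64 + 25 + 272 = 361
r = 19

Center (-8, -5), radius = 19


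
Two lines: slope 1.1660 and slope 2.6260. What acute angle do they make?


m1-m2 = -1.46
1+m1*m2 = 4.061916
tan(theta) = |-1.46/4.061916| = 0.359436
theta = arctan(|-1.46/4.061916|) = 19.7703 degrees (acute angle)

19.7703 degrees


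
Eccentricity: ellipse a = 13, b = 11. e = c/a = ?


c = sqrt(169-121) = sqrt(48) = 6.9282
e = c/a = sqrt(48)/13 = 0.5329

e = 0.5329


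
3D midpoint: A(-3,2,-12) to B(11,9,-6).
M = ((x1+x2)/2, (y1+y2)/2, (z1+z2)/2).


Mx = (-3+11)/2 = 4.0000
My = (2+9)/2 = 5.5000
Mz = (-12- 6)/2 = -9.0000

M = (4.0000, 5.5000, -9.0000)


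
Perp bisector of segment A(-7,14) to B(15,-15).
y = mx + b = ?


Midpoint = (4, -0.5)
Slope of AB = dy/dx = -29/22 = -1.3182
Perp slope = -dx/dy = 22/29 = 0.7586
b = My - (perp slope)*Mx = -0.5 + (22*4)/(-29) = -0.5 - 3.0345 = -3.5345

y = 0.7586x - 3.5345


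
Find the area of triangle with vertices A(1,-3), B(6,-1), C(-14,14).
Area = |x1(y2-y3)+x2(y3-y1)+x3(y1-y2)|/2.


1*(-1-14) = -15
6*(14+ 3) = 102
-14*(-3+ 1) = 28
sum = 115
Area = |115|/2 = 57.5000

57.5000 sq units


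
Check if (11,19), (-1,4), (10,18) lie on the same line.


11*(4-18) - 1*(18-19) + 10*(19-4)
= -154 + 1 + 150 = -3

No, not collinear (determinant = -3)


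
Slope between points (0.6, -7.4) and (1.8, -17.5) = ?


dy = -17.5 + 7.4 = -10.1
dx = 1.8 - 0.6 = 1.2
m = -10.1/1.2 = -8.4167

m = -8.4167


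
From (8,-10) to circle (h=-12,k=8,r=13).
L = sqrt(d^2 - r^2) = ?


d = sqrt((8+ 12)^2 + (-10-8)^2) = sqrt(400+324) = 26.9072
L = sqrt(724.0000 - 169) = sqrt(555.0000) = 23.5584

23.5584


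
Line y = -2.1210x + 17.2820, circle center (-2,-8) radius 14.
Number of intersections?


Substitute y = -2.1210x + 17.2820: (x+ 2)^2 + (-2.1210x+17.2820+ 8)^2 = 196
Expand to Ax^2 + Bx + C = 0, where b-k = 25.282
A = 1+m^2 = 5.498641
B = 2(m(b-k) - h) = 2(-2.1210*25.282 + 2) = -103.246244
C = h^2 + (b-k)^2 - r^2 = 4 + 639.179524 - 196 = 447.179524
disc = B^2-4AC = 10659.7869 - 9835.5187 = 824.2682
disc > 0

2 intersection points


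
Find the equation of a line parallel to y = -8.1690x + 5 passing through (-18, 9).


Parallel lines have equal slopes.
m2 = -8.1690
b2 = 9 + 8.1690*(-18) = -138.0420

y = -8.1690x - 138.0420


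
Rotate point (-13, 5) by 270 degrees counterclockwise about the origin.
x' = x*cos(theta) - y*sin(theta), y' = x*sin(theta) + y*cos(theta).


cos(270) = 0, sin(270) = -1
x' = -13*0 - 5*(-1) = 5
y' = -13*(-1) + 5*0 = 13

(5, 13)


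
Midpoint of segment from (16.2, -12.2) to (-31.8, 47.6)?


Mx = (16.2 - 31.8)/2 = -15.6/2 = -7.8000
My = (-12.2 + 47.6)/2 = 35.4/2 = 17.7000

(-7.8000, 17.7000)


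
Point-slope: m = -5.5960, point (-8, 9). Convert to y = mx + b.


y - 9 = -5.5960(x + 8)
y = -5.5960x + 9 + 5.5960*(-8)
y = -5.5960x - 35.7680

y = -5.5960x - 35.7680


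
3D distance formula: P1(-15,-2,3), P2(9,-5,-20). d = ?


dx=24, dy=-3, dz=-23
d = sqrt(576+9+529) = sqrt(1114) = 33.3766

33.3766


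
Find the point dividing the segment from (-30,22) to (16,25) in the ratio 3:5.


Px = (3*16 + 5*(-30))/8 = -102/8 = -12.7500
Py = (3*25 + 5*22)/8 = 185/8 = 23.1250

P = (-12.7500, 23.1250)


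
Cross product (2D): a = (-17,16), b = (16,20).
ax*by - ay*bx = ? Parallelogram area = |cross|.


cross = -17*20 - 16*16 = -340 - 256 = -596
Parallelogram area = |-596| = 596

cross = -596, parallelogram area = 596


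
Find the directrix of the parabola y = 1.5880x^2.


a = 1.5880
1/(4a) = 0.1574
directrix: y = -0.1574 = -0.1574

y = -0.1574


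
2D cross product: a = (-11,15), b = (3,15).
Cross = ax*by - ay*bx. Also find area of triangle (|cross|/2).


cross = -11*15 - 15*3 = -165 - 45 = -210
Triangle area = |-210|/2 = 210/2 = 105.0000

cross = -210, triangle area = 105.0000


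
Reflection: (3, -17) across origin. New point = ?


Reflection rule for origin: (-x, -y)
(3, -17) -> (-3, 17)

(-3, 17)


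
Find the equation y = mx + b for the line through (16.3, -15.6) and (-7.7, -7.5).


m = (8.1)/(-24.0) = -0.3375
b = y1 - m*x1 = -15.6 - (8.1*16.3)/(-24.0) = -15.6 + 5.5012 = -10.0988

y = -0.3375x - 10.0988


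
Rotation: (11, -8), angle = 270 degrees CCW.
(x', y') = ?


cos(270) = 0, sin(270) = -1
x' = 11*0 + 8*(-1) = -8
y' = 11*(-1) - 8*0 = -11

(-8, -11)


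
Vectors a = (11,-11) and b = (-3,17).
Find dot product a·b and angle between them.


a·b = 11*(-3) - 11*17 = -33 - 187 = -220
|a| = sqrt(121+121) = 15.5563
|b| = sqrt(9+289) = 17.2627
cos(theta) = -220/(sqrt(242)*sqrt(298)) = -220/sqrt(72116) = -0.819232
theta = arccos(-220/sqrt(72116)) = 145.0080 degrees

a·b = -220, theta = 145.0080 deg


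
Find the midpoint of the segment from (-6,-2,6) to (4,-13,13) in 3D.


Mx = (-6+4)/2 = -1.0000
My = (-2- 13)/2 = -7.5000
Mz = (6+13)/2 = 9.5000

M = (-1.0000, -7.5000, 9.5000)


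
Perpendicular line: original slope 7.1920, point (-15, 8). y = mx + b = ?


Perpendicular slope = -1/m1 = -1/7.1920 = -0.1390
b2 = y0 - m2*x0 = 8 - 15/7.1920 = 8 - 2.0857 = 5.9143

y = -0.1390x + 5.9143


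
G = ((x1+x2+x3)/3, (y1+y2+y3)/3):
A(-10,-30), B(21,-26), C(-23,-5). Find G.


Gx = (-10+21- 23)/3 = -12/3 = -4.0000
Gy = (-30- 26- 5)/3 = -61/3 = -20.3333

G = (-4.0000, -20.3333)


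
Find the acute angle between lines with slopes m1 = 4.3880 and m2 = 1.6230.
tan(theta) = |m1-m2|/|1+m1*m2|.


m1-m2 = 2.765
1+m1*m2 = 8.121724
tan(theta) = |2.765/8.121724| = 0.340445
theta = arctan(|2.765/8.121724|) = 18.8009 degrees (acute angle)

18.8009 degrees


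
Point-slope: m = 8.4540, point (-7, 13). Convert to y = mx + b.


y - 13 = 8.4540(x + 7)
y = 8.4540x + 13 - 8.4540*(-7)
y = 8.4540x + 72.1780

y = 8.4540x + 72.1780


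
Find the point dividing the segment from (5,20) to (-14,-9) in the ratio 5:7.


Px = (5*(-14) + 7*5)/12 = -35/12 = -2.9167
Py = (5*(-9) + 7*20)/12 = 95/12 = 7.9167

P = (-2.9167, 7.9167)


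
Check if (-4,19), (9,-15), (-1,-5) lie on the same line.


-4*(-15+ 5) + 9*(-5-19) - 1*(19+ 15)
= 40 - 216 - 34 = -210

No, not collinear (determinant = -210)


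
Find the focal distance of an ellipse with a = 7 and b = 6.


c^2 = 7^2 - 6^2 = 49 - 36 = 13
c = sqrt(13) = 3.6056

c = 3.6056


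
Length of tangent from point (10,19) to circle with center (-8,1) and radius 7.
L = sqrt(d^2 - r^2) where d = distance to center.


d = sqrt((10+ 8)^2 + (19-1)^2) = sqrt(324+324) = 25.4558
L = sqrt(648.0000 - 49) = sqrt(599.0000) = 24.4745

24.4745


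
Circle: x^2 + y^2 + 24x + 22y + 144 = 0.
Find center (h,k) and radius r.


h = -D/2 = -24/2 = -12
k = -E/2 = -22/2 = -11
r^2 = h^2 + k^2 - F = 144 + 121 - 144 = 121
r = 11

Center (-12, -11), radius = 11


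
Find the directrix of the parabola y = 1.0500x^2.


a = 1.0500
1/(4a) = 0.2381
directrix: y = -0.2381 = -0.2381

y = -0.2381


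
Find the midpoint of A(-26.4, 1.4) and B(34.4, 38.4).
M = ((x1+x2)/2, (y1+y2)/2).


Mx = (-26.4 + 34.4)/2 = 8.0/2 = 4.0000
My = (1.4 + 38.4)/2 = 39.8/2 = 19.9000

(4.0000, 19.9000)


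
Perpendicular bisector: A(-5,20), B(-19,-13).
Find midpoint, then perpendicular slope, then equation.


Midpoint = (-12, 3.5)
Slope of AB = dy/dx = -33/(-14) = 2.3571
Perp slope = -dx/dy = -14/33 = -0.4242
b = My - (perp slope)*Mx = 3.5 + (-14*(-12))/(-33) = 3.5 - 5.0909 = -1.5909

y = -0.4242x - 1.5909


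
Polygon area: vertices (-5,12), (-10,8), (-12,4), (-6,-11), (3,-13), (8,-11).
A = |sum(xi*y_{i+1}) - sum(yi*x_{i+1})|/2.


sum(xi*y_{i+1}) = -5*8 - 10*4 - 12*(-11) - 6*(-13) + 3*(-11) + 8*12 = 193
sum(yi*x_{i+1}) = 12*(-10) + 8*(-12) + 4*(-6) - 11*3 - 13*8 - 11*(-5) = -322
Area = |193 + 322|/2 = 515/2 = 257.5000

257.5000 sq units


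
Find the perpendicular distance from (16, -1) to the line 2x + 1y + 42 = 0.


|2*16 + 1*(-1) + 42| = |73| = 73
sqrt(4 + 1) = sqrt(5) = 2.2361
d = 73/sqrt(5) = 32.6466

32.6466


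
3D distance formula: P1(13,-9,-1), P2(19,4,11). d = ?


dx=6, dy=13, dz=12
d = sqrt(36+169+144) = sqrt(349) = 18.6815

18.6815


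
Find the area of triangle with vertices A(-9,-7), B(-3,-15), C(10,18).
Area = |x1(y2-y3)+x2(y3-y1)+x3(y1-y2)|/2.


-9*(-15-18) = 297
-3*(18+ 7) = -75
10*(-7+ 15) = 80
sum = 302
Area = |302|/2 = 151.0000

151.0000 sq units


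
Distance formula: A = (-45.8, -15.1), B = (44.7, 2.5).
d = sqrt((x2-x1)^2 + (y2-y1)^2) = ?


dx = 44.7 + 45.8 = 90.5
dy = 2.5 + 15.1 = 17.6
d = sqrt(8190.25 + 309.76) = sqrt(8500.01) = 92.1955

92.1955


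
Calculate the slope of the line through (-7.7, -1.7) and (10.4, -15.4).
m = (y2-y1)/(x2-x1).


dy = -15.4 + 1.7 = -13.7
dx = 10.4 + 7.7 = 18.1
m = -13.7/18.1 = -0.7569

m = -0.7569


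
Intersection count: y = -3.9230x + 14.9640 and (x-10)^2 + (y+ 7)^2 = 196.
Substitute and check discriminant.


Substitute y = -3.9230x + 14.9640: (x-10)^2 + (-3.9230x+14.9640+ 7)^2 = 196
Expand to Ax^2 + Bx + C = 0, where b-k = 21.964
A = 1+m^2 = 16.389929
B = 2(m(b-k) - h) = 2(-3.9230*21.964 - 10) = -192.329544
C = h^2 + (b-k)^2 - r^2 = 100 + 482.417296 - 196 = 386.417296
disc = B^2-4AC = 36990.6535 - 25333.4082 = 11657.2453
disc > 0

2 intersection points


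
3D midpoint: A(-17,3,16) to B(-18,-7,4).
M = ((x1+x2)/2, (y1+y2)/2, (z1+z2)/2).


Mx = (-17- 18)/2 = -17.5000
My = (3- 7)/2 = -2.0000
Mz = (16+4)/2 = 10.0000

M = (-17.5000, -2.0000, 10.0000)


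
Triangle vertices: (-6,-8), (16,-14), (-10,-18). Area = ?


-6*(-14+ 18) = -24
16*(-18+ 8) = -160
-10*(-8+ 14) = -60
sum = -244
Area = |-244|/2 = 122.0000

122.0000 sq units


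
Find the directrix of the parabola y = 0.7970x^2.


a = 0.7970
1/(4a) = 0.3137
directrix: y = -0.3137 = -0.3137

y = -0.3137


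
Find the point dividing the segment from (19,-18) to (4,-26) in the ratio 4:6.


Px = (4*4 + 6*19)/10 = 130/10 = 13.0000
Py = (4*(-26) + 6*(-18))/10 = -212/10 = -21.2000

P = (13.0000, -21.2000)


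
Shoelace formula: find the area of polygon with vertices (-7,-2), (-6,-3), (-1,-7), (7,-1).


sum(xi*y_{i+1}) = -7*(-3) - 6*(-7) - 1*(-1) + 7*(-2) = 50
sum(yi*x_{i+1}) = -2*(-6) - 3*(-1) - 7*7 - 1*(-7) = -27
Area = |50 + 27|/2 = 77/2 = 38.5000

38.5000 sq units


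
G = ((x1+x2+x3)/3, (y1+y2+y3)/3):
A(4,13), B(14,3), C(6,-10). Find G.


Gx = (4+14+6)/3 = 24/3 = 8.0000
Gy = (13+3- 10)/3 = 6/3 = 2.0000

G = (8.0000, 2.0000)


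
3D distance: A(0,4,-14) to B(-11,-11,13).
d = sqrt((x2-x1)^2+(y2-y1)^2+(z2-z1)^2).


dx=-11, dy=-15, dz=27
d = sqrt(121+225+729) = sqrt(1075) = 32.7872

32.7872


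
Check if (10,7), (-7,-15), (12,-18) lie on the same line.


10*(-15+ 18) - 7*(-18-7) + 12*(7+ 15)
= 30 + 175 + 264 = 469

No, not collinear (determinant = 469)


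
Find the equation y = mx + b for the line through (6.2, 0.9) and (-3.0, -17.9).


m = (-18.8)/(-9.2) = 2.0435
b = y1 - m*x1 = 0.9 - (-18.8*6.2)/(-9.2) = 0.9 - 12.6696 = -11.7696

y = 2.0435x - 11.7696


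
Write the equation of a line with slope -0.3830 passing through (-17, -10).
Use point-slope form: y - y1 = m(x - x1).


y + 10 = -0.3830(x + 17)
y = -0.3830x - 10 + 0.3830*(-17)
y = -0.3830x - 16.5110

y = -0.3830x - 16.5110


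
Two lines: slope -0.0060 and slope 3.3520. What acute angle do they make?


m1-m2 = -3.358
1+m1*m2 = 0.979888
tan(theta) = |-3.358/0.979888| = 3.426922
theta = arctan(|-3.358/0.979888|) = 73.7324 degrees (acute angle)

73.7324 degrees


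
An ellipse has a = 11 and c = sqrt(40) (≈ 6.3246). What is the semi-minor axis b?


b^2 = 11^2 - (sqrt(40))^2 = 121 - 40 = 81
b = sqrt(81) = 9

b = 9


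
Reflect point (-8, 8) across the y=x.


Reflection rule for y=x: (y, x)
(-8, 8) -> (8, -8)

(8, -8)


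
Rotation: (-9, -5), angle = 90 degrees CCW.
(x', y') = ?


cos(90) = 0, sin(90) = 1
x' = -9*0 + 5*1 = 5
y' = -9*1 - 5*0 = -9

(5, -9)


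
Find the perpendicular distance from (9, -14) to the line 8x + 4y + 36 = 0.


|8*9 + 4*(-14) + 36| = |52| = 52
sqrt(64 + 16) = sqrt(80) = 8.9443
d = 52/sqrt(80) = 5.8138

5.8138


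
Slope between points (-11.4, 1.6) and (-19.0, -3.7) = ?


dy = -3.7 - 1.6 = -5.3
dx = -19.0 + 11.4 = -7.6
m = -5.3/(-7.6) = 0.6974

m = 0.6974


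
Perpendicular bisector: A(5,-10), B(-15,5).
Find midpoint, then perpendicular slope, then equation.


Midpoint = (-5, -2.5)
Slope of AB = dy/dx = 15/(-20) = -0.7500
Perp slope = -dx/dy = 20/15 = 1.3333
b = My - (perp slope)*Mx = -2.5 + (-20*(-5))/15 = -2.5 + 6.6667 = 4.1667

y = 1.3333x + 4.1667


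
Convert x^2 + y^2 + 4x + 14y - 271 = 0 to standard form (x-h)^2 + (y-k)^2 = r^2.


h = -D/2 = -4/2 = -2
k = -E/2 = -14/2 = -7
r^2 = h^2 + k^2 - F = 4 + 49 + 271 = 324
r = 18

Center (-2, -7), radius = 18
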